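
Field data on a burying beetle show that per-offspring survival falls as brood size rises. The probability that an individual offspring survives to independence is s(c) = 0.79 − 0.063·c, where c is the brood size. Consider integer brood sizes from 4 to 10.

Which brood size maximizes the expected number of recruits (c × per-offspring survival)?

6

Expected recruits = c × s(c):
  c=4: 4 × 0.538 = 2.152
  c=5: 5 × 0.475 = 2.375
  c=6: 6 × 0.412 = 2.472
  c=7: 7 × 0.349 = 2.443
  c=8: 8 × 0.286 = 2.288
  c=9: 9 × 0.223 = 2.007
  c=10: 10 × 0.160 = 1.600
Maximum at c = 6 (2.472 recruits).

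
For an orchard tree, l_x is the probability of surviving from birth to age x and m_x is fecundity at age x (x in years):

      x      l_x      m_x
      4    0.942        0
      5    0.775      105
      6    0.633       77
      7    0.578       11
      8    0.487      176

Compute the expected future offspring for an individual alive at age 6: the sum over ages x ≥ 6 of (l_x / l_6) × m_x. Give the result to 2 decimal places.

222.45

l_6 = 0.633. Conditional survival from age 6 to x is l_x / l_6.
  x=6: (0.633/0.633) × 77 = 77.0000
  x=7: (0.578/0.633) × 11 = 10.0442
  x=8: (0.487/0.633) × 176 = 135.4060
Sum = 77.0000 + 10.0442 + 135.4060 = 222.4502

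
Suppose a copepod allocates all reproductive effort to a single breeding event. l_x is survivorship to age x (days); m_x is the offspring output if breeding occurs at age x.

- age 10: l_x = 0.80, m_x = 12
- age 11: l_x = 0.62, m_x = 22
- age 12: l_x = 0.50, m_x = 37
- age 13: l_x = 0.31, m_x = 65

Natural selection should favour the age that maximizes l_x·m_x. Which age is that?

13

Expected offspring if breeding at age x = l_x × m_x:
  age 10: 0.80 × 12 = 9.600
  age 11: 0.62 × 22 = 13.640
  age 12: 0.50 × 37 = 18.500
  age 13: 0.31 × 65 = 20.150
Maximum at age 13 (20.150).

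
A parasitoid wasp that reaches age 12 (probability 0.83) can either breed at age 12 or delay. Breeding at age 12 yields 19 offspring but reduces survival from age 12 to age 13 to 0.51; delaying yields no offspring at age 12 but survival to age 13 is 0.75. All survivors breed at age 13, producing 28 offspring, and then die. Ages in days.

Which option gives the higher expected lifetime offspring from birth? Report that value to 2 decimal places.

27.62

breed at age 12: R₀ = 0.83 × (19 + 0.51 × 28) = 0.83 × 33.2800 = 27.6224
delay to age 13: R₀ = 0.83 × (0.75 × 28) = 0.83 × 21.0000 = 17.4300
Higher: breed at age 12 (27.6224).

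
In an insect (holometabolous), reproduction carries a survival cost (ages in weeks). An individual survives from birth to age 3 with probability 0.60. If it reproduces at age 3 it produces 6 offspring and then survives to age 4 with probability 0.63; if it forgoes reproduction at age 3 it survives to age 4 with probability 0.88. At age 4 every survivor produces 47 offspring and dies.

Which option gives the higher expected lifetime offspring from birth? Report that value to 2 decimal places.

breed at age 3: R₀ = 0.60 × (6 + 0.63 × 47) = 0.60 × 35.6100 = 21.3660
delay to age 4: R₀ = 0.60 × (0.88 × 47) = 0.60 × 41.3600 = 24.8160
Higher: delay to age 4 (24.8160).

24.82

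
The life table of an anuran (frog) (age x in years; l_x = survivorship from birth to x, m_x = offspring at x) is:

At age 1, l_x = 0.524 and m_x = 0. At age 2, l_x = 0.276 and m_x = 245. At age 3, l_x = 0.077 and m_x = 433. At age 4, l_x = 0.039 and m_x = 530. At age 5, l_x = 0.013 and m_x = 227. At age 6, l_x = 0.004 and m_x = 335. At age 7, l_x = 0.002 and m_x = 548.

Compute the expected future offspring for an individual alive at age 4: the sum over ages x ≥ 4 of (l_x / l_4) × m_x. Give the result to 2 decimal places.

668.13

l_4 = 0.039. Conditional survival from age 4 to x is l_x / l_4.
  x=4: (0.039/0.039) × 530 = 530.0000
  x=5: (0.013/0.039) × 227 = 75.6667
  x=6: (0.004/0.039) × 335 = 34.3590
  x=7: (0.002/0.039) × 548 = 28.1026
Sum = 530.0000 + 75.6667 + 34.3590 + 28.1026 = 668.1282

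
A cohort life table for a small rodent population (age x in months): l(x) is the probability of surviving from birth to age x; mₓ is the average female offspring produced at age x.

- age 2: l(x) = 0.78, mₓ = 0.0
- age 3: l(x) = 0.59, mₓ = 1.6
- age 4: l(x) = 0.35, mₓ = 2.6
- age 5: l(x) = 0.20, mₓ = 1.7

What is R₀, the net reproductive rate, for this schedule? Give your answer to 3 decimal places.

R₀ = Σ l(x) mₓ:
  age 2: 0.78 × 0.0 = 0.0000
  age 3: 0.59 × 1.6 = 0.9440
  age 4: 0.35 × 2.6 = 0.9100
  age 5: 0.20 × 1.7 = 0.3400
R₀ = 0.0000 + 0.9440 + 0.9100 + 0.3400 = 2.1940

2.194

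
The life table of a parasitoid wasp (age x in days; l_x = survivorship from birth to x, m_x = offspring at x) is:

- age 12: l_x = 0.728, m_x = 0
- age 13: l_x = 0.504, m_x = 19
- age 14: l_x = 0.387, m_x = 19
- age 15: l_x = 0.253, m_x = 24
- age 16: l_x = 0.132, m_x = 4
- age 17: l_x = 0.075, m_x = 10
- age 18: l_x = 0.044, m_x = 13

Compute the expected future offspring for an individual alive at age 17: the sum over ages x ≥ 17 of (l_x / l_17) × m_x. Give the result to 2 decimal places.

l_17 = 0.075. Conditional survival from age 17 to x is l_x / l_17.
  x=17: (0.075/0.075) × 10 = 10.0000
  x=18: (0.044/0.075) × 13 = 7.6267
Sum = 10.0000 + 7.6267 = 17.6267

17.63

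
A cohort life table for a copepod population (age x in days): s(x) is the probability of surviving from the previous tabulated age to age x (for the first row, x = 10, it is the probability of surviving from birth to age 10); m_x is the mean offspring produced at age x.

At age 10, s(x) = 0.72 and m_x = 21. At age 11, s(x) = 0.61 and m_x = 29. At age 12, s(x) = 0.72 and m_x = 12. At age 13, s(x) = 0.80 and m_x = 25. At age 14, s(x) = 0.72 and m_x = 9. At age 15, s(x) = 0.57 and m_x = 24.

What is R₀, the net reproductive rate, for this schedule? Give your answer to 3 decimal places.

42.107

Survivorship from birth: l_x = s_10·s_11·…·s_x.
  l_10 = 0.72000
  l_11 = 0.43920
  l_12 = 0.31622
  l_13 = 0.25298
  l_14 = 0.18215
  l_15 = 0.10382
R₀ = Σ l_x m_x:
  age 10: 0.72000 × 21 = 15.1200
  age 11: 0.43920 × 29 = 12.7368
  age 12: 0.31622 × 12 = 3.7946
  age 13: 0.25298 × 25 = 6.3245
  age 14: 0.18215 × 9 = 1.6394
  age 15: 0.10382 × 24 = 2.4917
R₀ = 15.1200 + 12.7368 + 3.7946 + 6.3245 + 1.6394 + 2.4917 = 42.1070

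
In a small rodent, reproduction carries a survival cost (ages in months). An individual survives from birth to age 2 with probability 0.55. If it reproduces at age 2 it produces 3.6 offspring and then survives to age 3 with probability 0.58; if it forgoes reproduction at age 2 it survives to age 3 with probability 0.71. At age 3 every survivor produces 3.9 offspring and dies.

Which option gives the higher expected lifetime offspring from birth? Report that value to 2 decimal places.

breed at age 2: R₀ = 0.55 × (3.6 + 0.58 × 3.9) = 0.55 × 5.8620 = 3.2241
delay to age 3: R₀ = 0.55 × (0.71 × 3.9) = 0.55 × 2.7690 = 1.5230
Higher: breed at age 2 (3.2241).

3.22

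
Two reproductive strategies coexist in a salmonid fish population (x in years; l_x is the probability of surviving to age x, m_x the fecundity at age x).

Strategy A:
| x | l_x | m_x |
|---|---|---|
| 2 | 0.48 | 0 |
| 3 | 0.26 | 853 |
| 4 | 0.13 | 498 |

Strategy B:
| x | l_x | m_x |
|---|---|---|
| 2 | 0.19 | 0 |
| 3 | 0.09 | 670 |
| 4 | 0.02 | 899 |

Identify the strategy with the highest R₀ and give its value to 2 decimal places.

Strategy A: R₀ = 0.48×0 + 0.26×853 + 0.13×498 = 286.5200
Strategy B: R₀ = 0.19×0 + 0.09×670 + 0.02×899 = 78.2800
Highest R₀: strategy A with 286.5200.

286.52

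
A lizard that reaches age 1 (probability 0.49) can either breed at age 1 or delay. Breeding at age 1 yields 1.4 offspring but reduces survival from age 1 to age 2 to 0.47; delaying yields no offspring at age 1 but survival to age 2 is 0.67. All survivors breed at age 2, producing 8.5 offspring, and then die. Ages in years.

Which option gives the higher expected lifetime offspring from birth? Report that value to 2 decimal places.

breed at age 1: R₀ = 0.49 × (1.4 + 0.47 × 8.5) = 0.49 × 5.3950 = 2.6435
delay to age 2: R₀ = 0.49 × (0.67 × 8.5) = 0.49 × 5.6950 = 2.7906
Higher: delay to age 2 (2.7906).

2.79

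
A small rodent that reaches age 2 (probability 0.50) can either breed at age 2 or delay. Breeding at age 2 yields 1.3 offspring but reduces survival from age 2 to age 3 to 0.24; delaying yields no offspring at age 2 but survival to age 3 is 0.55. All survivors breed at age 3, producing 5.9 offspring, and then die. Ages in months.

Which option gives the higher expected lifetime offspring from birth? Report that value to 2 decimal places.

breed at age 2: R₀ = 0.50 × (1.3 + 0.24 × 5.9) = 0.50 × 2.7160 = 1.3580
delay to age 3: R₀ = 0.50 × (0.55 × 5.9) = 0.50 × 3.2450 = 1.6225
Higher: delay to age 3 (1.6225).

1.62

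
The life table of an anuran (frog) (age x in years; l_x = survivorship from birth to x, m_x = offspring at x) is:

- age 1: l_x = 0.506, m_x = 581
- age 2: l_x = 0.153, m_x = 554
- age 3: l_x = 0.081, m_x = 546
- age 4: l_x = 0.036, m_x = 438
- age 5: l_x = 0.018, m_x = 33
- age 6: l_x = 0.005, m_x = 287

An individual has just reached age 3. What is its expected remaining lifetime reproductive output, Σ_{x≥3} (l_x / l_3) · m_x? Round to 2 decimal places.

765.72

l_3 = 0.081. Conditional survival from age 3 to x is l_x / l_3.
  x=3: (0.081/0.081) × 546 = 546.0000
  x=4: (0.036/0.081) × 438 = 194.6667
  x=5: (0.018/0.081) × 33 = 7.3333
  x=6: (0.005/0.081) × 287 = 17.7160
Sum = 546.0000 + 194.6667 + 7.3333 + 17.7160 = 765.7160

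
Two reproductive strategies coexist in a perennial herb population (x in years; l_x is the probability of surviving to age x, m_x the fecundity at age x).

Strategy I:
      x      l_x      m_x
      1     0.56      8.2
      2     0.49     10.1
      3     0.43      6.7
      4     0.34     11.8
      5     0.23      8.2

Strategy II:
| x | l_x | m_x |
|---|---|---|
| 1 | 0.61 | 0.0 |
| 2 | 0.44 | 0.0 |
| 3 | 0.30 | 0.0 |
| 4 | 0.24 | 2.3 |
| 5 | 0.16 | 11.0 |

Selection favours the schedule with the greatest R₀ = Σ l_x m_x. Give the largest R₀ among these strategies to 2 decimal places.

18.32

Strategy I: R₀ = 0.56×8.2 + 0.49×10.1 + 0.43×6.7 + 0.34×11.8 + 0.23×8.2 = 18.3200
Strategy II: R₀ = 0.61×0.0 + 0.44×0.0 + 0.30×0.0 + 0.24×2.3 + 0.16×11.0 = 2.3120
Highest R₀: strategy I with 18.3200.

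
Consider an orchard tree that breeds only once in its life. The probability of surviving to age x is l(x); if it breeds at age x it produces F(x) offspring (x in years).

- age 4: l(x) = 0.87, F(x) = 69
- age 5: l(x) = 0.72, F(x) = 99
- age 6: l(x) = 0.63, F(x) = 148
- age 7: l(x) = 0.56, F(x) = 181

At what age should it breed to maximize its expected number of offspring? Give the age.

Expected offspring if breeding at age x = l(x) × F(x):
  age 4: 0.87 × 69 = 60.030
  age 5: 0.72 × 99 = 71.280
  age 6: 0.63 × 148 = 93.240
  age 7: 0.56 × 181 = 101.360
Maximum at age 7 (101.360).

7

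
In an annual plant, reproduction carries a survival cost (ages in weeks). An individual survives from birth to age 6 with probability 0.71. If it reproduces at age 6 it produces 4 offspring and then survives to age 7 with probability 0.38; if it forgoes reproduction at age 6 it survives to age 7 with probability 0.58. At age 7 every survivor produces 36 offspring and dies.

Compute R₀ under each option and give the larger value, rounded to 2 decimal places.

breed at age 6: R₀ = 0.71 × (4 + 0.38 × 36) = 0.71 × 17.6800 = 12.5528
delay to age 7: R₀ = 0.71 × (0.58 × 36) = 0.71 × 20.8800 = 14.8248
Higher: delay to age 7 (14.8248).

14.82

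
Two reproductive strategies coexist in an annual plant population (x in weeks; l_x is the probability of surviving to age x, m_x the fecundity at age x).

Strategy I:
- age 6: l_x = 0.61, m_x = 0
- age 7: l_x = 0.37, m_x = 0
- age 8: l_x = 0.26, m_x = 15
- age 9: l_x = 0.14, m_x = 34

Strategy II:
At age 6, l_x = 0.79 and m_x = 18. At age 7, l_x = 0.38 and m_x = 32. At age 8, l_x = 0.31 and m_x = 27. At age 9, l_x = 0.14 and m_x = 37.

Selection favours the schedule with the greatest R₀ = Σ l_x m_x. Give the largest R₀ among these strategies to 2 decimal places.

39.93

Strategy I: R₀ = 0.61×0 + 0.37×0 + 0.26×15 + 0.14×34 = 8.6600
Strategy II: R₀ = 0.79×18 + 0.38×32 + 0.31×27 + 0.14×37 = 39.9300
Highest R₀: strategy II with 39.9300.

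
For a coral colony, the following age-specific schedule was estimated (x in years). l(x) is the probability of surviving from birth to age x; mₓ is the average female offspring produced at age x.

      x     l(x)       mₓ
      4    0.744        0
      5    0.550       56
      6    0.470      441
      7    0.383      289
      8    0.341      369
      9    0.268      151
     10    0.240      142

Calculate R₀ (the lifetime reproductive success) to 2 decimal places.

549.13

R₀ = Σ l(x) mₓ:
  age 4: 0.744 × 0 = 0.0000
  age 5: 0.550 × 56 = 30.8000
  age 6: 0.470 × 441 = 207.2700
  age 7: 0.383 × 289 = 110.6870
  age 8: 0.341 × 369 = 125.8290
  age 9: 0.268 × 151 = 40.4680
  age 10: 0.240 × 142 = 34.0800
R₀ = 0.0000 + 30.8000 + 207.2700 + 110.6870 + 125.8290 + 40.4680 + 34.0800 = 549.1340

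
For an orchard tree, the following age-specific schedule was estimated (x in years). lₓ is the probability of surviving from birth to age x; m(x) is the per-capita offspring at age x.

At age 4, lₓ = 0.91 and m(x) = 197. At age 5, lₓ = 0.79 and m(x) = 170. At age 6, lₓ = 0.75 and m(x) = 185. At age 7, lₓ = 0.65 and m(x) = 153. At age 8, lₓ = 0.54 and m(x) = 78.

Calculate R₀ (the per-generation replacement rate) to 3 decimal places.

593.890

R₀ = Σ lₓ m(x):
  age 4: 0.91 × 197 = 179.2700
  age 5: 0.79 × 170 = 134.3000
  age 6: 0.75 × 185 = 138.7500
  age 7: 0.65 × 153 = 99.4500
  age 8: 0.54 × 78 = 42.1200
R₀ = 179.2700 + 134.3000 + 138.7500 + 99.4500 + 42.1200 = 593.8900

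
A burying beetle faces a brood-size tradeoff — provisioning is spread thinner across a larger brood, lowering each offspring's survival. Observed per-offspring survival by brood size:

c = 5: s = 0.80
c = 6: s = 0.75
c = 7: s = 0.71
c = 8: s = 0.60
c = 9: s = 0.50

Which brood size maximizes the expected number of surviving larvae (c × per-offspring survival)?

7

Expected surviving larvae = c × s(c):
  c=5: 5 × 0.80 = 4.000
  c=6: 6 × 0.75 = 4.500
  c=7: 7 × 0.71 = 4.970
  c=8: 8 × 0.60 = 4.800
  c=9: 9 × 0.50 = 4.500
Maximum at c = 7 (4.970 surviving larvae).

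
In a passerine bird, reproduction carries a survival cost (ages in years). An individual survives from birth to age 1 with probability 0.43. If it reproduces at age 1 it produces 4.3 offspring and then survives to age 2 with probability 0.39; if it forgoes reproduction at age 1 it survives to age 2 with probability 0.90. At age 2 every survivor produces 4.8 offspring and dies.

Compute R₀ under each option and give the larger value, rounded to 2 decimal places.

2.65

breed at age 1: R₀ = 0.43 × (4.3 + 0.39 × 4.8) = 0.43 × 6.1720 = 2.6540
delay to age 2: R₀ = 0.43 × (0.90 × 4.8) = 0.43 × 4.3200 = 1.8576
Higher: breed at age 1 (2.6540).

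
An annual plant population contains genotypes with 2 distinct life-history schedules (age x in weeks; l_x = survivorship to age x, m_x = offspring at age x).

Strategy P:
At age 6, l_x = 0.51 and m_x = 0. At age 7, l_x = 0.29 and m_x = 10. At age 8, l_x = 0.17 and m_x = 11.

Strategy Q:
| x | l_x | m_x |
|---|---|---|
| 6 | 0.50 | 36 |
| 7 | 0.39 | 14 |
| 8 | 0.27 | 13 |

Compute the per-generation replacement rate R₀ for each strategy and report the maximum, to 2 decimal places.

Strategy P: R₀ = 0.51×0 + 0.29×10 + 0.17×11 = 4.7700
Strategy Q: R₀ = 0.50×36 + 0.39×14 + 0.27×13 = 26.9700
Highest R₀: strategy Q with 26.9700.

26.97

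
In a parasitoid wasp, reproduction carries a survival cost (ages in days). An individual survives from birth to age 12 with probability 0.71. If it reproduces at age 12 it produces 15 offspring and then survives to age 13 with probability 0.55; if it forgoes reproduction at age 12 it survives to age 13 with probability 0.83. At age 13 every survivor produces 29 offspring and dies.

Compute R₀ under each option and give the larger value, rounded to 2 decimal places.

21.97

breed at age 12: R₀ = 0.71 × (15 + 0.55 × 29) = 0.71 × 30.9500 = 21.9745
delay to age 13: R₀ = 0.71 × (0.83 × 29) = 0.71 × 24.0700 = 17.0897
Higher: breed at age 12 (21.9745).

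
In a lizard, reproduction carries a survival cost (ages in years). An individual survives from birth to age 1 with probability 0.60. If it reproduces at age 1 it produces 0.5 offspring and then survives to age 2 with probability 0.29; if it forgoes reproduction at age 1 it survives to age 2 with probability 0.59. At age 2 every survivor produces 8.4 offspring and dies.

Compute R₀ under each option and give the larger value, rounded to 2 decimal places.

2.97

breed at age 1: R₀ = 0.60 × (0.5 + 0.29 × 8.4) = 0.60 × 2.9360 = 1.7616
delay to age 2: R₀ = 0.60 × (0.59 × 8.4) = 0.60 × 4.9560 = 2.9736
Higher: delay to age 2 (2.9736).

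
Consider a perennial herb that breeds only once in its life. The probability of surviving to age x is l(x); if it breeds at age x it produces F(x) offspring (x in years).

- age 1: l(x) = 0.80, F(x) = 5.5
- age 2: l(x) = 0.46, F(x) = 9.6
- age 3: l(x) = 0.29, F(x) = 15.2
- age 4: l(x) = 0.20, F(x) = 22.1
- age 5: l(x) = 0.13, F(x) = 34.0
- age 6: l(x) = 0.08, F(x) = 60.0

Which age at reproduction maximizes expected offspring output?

6

Expected offspring if breeding at age x = l(x) × F(x):
  age 1: 0.80 × 5.5 = 4.400
  age 2: 0.46 × 9.6 = 4.416
  age 3: 0.29 × 15.2 = 4.408
  age 4: 0.20 × 22.1 = 4.420
  age 5: 0.13 × 34.0 = 4.420
  age 6: 0.08 × 60.0 = 4.800
Maximum at age 6 (4.800).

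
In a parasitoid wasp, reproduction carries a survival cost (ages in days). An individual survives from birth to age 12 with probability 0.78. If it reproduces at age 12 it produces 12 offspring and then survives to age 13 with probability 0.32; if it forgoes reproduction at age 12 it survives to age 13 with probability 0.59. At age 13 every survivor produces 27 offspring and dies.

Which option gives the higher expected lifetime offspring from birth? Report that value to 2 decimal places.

16.10

breed at age 12: R₀ = 0.78 × (12 + 0.32 × 27) = 0.78 × 20.6400 = 16.0992
delay to age 13: R₀ = 0.78 × (0.59 × 27) = 0.78 × 15.9300 = 12.4254
Higher: breed at age 12 (16.0992).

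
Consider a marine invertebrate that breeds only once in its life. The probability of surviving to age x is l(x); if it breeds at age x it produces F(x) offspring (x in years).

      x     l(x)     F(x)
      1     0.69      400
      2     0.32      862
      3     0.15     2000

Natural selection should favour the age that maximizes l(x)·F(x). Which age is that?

Expected offspring if breeding at age x = l(x) × F(x):
  age 1: 0.69 × 400 = 276.000
  age 2: 0.32 × 862 = 275.840
  age 3: 0.15 × 2000 = 300.000
Maximum at age 3 (300.000).

3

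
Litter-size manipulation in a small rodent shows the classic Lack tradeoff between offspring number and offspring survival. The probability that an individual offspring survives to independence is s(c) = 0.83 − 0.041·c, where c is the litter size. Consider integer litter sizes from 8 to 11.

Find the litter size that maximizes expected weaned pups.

Expected weaned pups = c × s(c):
  c=8: 8 × 0.502 = 4.016
  c=9: 9 × 0.461 = 4.149
  c=10: 10 × 0.420 = 4.200
  c=11: 11 × 0.379 = 4.169
Maximum at c = 10 (4.200 weaned pups).

10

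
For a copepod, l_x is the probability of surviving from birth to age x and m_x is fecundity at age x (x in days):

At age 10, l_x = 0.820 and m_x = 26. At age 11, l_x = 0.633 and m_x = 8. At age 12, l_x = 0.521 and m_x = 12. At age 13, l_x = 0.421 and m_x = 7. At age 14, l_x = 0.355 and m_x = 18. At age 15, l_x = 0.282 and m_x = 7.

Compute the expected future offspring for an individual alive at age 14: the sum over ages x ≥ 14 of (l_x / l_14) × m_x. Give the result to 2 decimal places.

l_14 = 0.355. Conditional survival from age 14 to x is l_x / l_14.
  x=14: (0.355/0.355) × 18 = 18.0000
  x=15: (0.282/0.355) × 7 = 5.5606
Sum = 18.0000 + 5.5606 = 23.5606

23.56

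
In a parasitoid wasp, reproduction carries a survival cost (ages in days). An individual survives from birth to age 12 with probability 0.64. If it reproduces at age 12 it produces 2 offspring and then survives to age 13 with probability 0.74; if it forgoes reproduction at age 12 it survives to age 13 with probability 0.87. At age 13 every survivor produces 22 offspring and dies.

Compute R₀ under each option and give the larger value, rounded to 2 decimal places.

12.25

breed at age 12: R₀ = 0.64 × (2 + 0.74 × 22) = 0.64 × 18.2800 = 11.6992
delay to age 13: R₀ = 0.64 × (0.87 × 22) = 0.64 × 19.1400 = 12.2496
Higher: delay to age 13 (12.2496).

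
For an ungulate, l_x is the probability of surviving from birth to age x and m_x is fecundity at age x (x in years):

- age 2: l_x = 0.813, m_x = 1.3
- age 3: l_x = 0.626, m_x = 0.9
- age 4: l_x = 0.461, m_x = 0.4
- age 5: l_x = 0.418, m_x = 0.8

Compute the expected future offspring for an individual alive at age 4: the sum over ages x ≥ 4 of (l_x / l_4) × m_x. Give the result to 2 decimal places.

l_4 = 0.461. Conditional survival from age 4 to x is l_x / l_4.
  x=4: (0.461/0.461) × 0.4 = 0.4000
  x=5: (0.418/0.461) × 0.8 = 0.7254
Sum = 0.4000 + 0.7254 = 1.1254

1.13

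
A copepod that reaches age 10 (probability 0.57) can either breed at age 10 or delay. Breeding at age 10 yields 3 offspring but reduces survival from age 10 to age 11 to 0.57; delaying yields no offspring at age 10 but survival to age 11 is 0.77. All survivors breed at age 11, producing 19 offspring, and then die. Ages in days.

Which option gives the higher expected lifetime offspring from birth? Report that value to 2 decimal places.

8.34

breed at age 10: R₀ = 0.57 × (3 + 0.57 × 19) = 0.57 × 13.8300 = 7.8831
delay to age 11: R₀ = 0.57 × (0.77 × 19) = 0.57 × 14.6300 = 8.3391
Higher: delay to age 11 (8.3391).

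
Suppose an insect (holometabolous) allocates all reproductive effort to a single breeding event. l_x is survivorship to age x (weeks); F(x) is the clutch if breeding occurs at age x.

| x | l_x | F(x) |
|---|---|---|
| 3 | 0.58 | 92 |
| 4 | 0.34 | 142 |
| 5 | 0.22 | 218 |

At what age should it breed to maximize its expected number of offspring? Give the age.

Expected offspring if breeding at age x = l_x × F(x):
  age 3: 0.58 × 92 = 53.360
  age 4: 0.34 × 142 = 48.280
  age 5: 0.22 × 218 = 47.960
Maximum at age 3 (53.360).

3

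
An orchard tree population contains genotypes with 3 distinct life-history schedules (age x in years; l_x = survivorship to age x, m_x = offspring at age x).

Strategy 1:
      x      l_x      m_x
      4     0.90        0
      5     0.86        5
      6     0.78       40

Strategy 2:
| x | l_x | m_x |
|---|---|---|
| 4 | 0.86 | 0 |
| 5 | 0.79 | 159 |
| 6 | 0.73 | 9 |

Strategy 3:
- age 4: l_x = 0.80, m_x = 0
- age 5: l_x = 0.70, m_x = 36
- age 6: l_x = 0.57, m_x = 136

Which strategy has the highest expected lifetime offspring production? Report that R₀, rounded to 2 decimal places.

Strategy 1: R₀ = 0.90×0 + 0.86×5 + 0.78×40 = 35.5000
Strategy 2: R₀ = 0.86×0 + 0.79×159 + 0.73×9 = 132.1800
Strategy 3: R₀ = 0.80×0 + 0.70×36 + 0.57×136 = 102.7200
Highest R₀: strategy 2 with 132.1800.

132.18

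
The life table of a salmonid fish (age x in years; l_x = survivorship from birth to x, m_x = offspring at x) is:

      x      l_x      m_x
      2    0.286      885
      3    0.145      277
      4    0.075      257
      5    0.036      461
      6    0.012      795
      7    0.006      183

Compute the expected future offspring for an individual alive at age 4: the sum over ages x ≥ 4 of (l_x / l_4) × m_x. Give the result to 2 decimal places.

l_4 = 0.075. Conditional survival from age 4 to x is l_x / l_4.
  x=4: (0.075/0.075) × 257 = 257.0000
  x=5: (0.036/0.075) × 461 = 221.2800
  x=6: (0.012/0.075) × 795 = 127.2000
  x=7: (0.006/0.075) × 183 = 14.6400
Sum = 257.0000 + 221.2800 + 127.2000 + 14.6400 = 620.1200

620.12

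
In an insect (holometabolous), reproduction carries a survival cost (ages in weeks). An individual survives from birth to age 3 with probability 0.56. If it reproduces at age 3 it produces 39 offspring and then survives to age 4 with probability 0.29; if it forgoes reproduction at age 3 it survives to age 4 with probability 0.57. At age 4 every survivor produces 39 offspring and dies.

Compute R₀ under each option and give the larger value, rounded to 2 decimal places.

28.17

breed at age 3: R₀ = 0.56 × (39 + 0.29 × 39) = 0.56 × 50.3100 = 28.1736
delay to age 4: R₀ = 0.56 × (0.57 × 39) = 0.56 × 22.2300 = 12.4488
Higher: breed at age 3 (28.1736).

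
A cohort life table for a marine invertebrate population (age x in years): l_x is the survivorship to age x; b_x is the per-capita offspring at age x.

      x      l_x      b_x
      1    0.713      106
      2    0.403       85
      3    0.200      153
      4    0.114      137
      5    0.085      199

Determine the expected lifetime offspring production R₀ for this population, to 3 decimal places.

172.966

R₀ = Σ l_x b_x:
  age 1: 0.713 × 106 = 75.5780
  age 2: 0.403 × 85 = 34.2550
  age 3: 0.200 × 153 = 30.6000
  age 4: 0.114 × 137 = 15.6180
  age 5: 0.085 × 199 = 16.9150
R₀ = 75.5780 + 34.2550 + 30.6000 + 15.6180 + 16.9150 = 172.9660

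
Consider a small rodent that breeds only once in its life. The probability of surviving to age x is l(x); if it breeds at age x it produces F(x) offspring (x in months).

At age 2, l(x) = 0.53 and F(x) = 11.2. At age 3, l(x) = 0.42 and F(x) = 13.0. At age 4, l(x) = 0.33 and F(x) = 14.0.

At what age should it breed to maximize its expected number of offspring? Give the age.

2

Expected offspring if breeding at age x = l(x) × F(x):
  age 2: 0.53 × 11.2 = 5.936
  age 3: 0.42 × 13.0 = 5.460
  age 4: 0.33 × 14.0 = 4.620
Maximum at age 2 (5.936).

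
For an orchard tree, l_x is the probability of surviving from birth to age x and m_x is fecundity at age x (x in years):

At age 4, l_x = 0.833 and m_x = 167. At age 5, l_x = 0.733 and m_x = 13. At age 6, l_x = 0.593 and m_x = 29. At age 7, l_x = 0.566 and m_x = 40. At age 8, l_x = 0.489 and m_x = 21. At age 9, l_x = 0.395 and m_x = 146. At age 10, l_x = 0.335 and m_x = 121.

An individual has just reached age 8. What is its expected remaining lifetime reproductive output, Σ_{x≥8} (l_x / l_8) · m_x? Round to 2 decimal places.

l_8 = 0.489. Conditional survival from age 8 to x is l_x / l_8.
  x=8: (0.489/0.489) × 21 = 21.0000
  x=9: (0.395/0.489) × 146 = 117.9346
  x=10: (0.335/0.489) × 121 = 82.8937
Sum = 21.0000 + 117.9346 + 82.8937 = 221.8282

221.83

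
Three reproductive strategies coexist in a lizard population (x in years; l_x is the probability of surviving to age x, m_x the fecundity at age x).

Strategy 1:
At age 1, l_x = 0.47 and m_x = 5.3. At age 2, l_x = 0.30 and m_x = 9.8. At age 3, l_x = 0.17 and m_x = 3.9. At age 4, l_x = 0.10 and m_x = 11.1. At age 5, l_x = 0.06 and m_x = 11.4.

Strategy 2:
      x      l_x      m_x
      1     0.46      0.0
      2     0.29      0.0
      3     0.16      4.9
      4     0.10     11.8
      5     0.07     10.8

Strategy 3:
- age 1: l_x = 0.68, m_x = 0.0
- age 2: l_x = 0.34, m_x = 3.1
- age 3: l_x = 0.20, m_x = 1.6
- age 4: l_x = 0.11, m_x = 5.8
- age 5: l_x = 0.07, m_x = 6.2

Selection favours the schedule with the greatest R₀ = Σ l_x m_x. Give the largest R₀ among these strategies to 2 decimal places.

7.89

Strategy 1: R₀ = 0.47×5.3 + 0.30×9.8 + 0.17×3.9 + 0.10×11.1 + 0.06×11.4 = 7.8880
Strategy 2: R₀ = 0.46×0.0 + 0.29×0.0 + 0.16×4.9 + 0.10×11.8 + 0.07×10.8 = 2.7200
Strategy 3: R₀ = 0.68×0.0 + 0.34×3.1 + 0.20×1.6 + 0.11×5.8 + 0.07×6.2 = 2.4460
Highest R₀: strategy 1 with 7.8880.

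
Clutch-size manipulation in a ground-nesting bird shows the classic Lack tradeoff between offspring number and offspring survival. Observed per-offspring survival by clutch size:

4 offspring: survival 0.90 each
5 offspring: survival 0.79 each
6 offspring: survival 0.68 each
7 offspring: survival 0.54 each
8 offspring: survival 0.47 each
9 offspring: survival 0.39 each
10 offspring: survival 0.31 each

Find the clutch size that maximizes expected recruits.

Expected recruits = c × s(c):
  c=4: 4 × 0.90 = 3.600
  c=5: 5 × 0.79 = 3.950
  c=6: 6 × 0.68 = 4.080
  c=7: 7 × 0.54 = 3.780
  c=8: 8 × 0.47 = 3.760
  c=9: 9 × 0.39 = 3.510
  c=10: 10 × 0.31 = 3.100
Maximum at c = 6 (4.080 recruits).

6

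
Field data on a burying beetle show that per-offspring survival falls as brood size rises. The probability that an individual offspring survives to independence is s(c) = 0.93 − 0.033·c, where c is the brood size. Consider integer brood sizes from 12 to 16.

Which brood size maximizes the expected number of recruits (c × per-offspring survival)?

Expected recruits = c × s(c):
  c=12: 12 × 0.534 = 6.408
  c=13: 13 × 0.501 = 6.513
  c=14: 14 × 0.468 = 6.552
  c=15: 15 × 0.435 = 6.525
  c=16: 16 × 0.402 = 6.432
Maximum at c = 14 (6.552 recruits).

14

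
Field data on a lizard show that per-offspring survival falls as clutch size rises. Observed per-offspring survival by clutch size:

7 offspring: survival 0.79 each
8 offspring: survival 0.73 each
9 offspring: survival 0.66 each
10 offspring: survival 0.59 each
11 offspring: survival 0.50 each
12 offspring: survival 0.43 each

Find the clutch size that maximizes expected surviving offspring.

Expected surviving offspring = c × s(c):
  c=7: 7 × 0.79 = 5.530
  c=8: 8 × 0.73 = 5.840
  c=9: 9 × 0.66 = 5.940
  c=10: 10 × 0.59 = 5.900
  c=11: 11 × 0.50 = 5.500
  c=12: 12 × 0.43 = 5.160
Maximum at c = 9 (5.940 surviving offspring).

9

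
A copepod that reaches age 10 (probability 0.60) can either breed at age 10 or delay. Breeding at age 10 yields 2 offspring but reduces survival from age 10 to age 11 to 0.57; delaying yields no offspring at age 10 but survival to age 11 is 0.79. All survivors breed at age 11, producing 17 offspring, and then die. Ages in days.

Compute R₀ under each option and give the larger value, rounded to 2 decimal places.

breed at age 10: R₀ = 0.60 × (2 + 0.57 × 17) = 0.60 × 11.6900 = 7.0140
delay to age 11: R₀ = 0.60 × (0.79 × 17) = 0.60 × 13.4300 = 8.0580
Higher: delay to age 11 (8.0580).

8.06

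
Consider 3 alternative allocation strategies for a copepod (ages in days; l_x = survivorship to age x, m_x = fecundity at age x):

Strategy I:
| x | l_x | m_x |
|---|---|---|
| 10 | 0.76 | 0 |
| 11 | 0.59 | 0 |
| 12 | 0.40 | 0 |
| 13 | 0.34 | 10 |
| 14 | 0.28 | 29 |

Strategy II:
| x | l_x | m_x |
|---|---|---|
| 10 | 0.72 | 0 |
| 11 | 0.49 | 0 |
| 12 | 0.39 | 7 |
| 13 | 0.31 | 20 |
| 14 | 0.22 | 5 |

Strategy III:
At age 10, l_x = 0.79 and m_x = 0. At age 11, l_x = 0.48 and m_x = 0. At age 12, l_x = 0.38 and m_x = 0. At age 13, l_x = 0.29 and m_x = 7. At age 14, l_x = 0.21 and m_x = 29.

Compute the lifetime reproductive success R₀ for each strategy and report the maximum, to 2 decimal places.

11.52

Strategy I: R₀ = 0.76×0 + 0.59×0 + 0.40×0 + 0.34×10 + 0.28×29 = 11.5200
Strategy II: R₀ = 0.72×0 + 0.49×0 + 0.39×7 + 0.31×20 + 0.22×5 = 10.0300
Strategy III: R₀ = 0.79×0 + 0.48×0 + 0.38×0 + 0.29×7 + 0.21×29 = 8.1200
Highest R₀: strategy I with 11.5200.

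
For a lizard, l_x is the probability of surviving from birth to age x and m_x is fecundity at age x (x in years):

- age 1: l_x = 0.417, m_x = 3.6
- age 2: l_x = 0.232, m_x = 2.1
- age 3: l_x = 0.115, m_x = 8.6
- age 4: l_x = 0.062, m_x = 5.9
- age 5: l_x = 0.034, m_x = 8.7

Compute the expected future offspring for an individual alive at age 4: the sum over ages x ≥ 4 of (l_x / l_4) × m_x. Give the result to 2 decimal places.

l_4 = 0.062. Conditional survival from age 4 to x is l_x / l_4.
  x=4: (0.062/0.062) × 5.9 = 5.9000
  x=5: (0.034/0.062) × 8.7 = 4.7710
Sum = 5.9000 + 4.7710 = 10.6710

10.67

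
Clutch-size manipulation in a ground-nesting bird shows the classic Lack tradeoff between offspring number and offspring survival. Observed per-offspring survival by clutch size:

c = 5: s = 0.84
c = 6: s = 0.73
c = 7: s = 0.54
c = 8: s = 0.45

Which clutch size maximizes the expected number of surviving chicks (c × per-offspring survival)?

Expected surviving chicks = c × s(c):
  c=5: 5 × 0.84 = 4.200
  c=6: 6 × 0.73 = 4.380
  c=7: 7 × 0.54 = 3.780
  c=8: 8 × 0.45 = 3.600
Maximum at c = 6 (4.380 surviving chicks).

6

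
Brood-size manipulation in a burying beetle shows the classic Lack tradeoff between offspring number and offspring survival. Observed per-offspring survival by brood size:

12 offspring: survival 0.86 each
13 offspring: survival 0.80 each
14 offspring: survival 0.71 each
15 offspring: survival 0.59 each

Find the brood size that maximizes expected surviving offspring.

13

Expected surviving offspring = c × s(c):
  c=12: 12 × 0.86 = 10.320
  c=13: 13 × 0.80 = 10.400
  c=14: 14 × 0.71 = 9.940
  c=15: 15 × 0.59 = 8.850
Maximum at c = 13 (10.400 surviving offspring).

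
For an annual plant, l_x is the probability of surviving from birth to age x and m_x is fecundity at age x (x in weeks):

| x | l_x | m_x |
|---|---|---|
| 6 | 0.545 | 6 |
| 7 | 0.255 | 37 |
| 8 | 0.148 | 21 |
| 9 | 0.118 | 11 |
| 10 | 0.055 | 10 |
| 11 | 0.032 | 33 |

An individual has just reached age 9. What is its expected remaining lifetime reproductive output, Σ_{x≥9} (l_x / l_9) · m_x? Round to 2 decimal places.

24.61

l_9 = 0.118. Conditional survival from age 9 to x is l_x / l_9.
  x=9: (0.118/0.118) × 11 = 11.0000
  x=10: (0.055/0.118) × 10 = 4.6610
  x=11: (0.032/0.118) × 33 = 8.9492
Sum = 11.0000 + 4.6610 + 8.9492 = 24.6102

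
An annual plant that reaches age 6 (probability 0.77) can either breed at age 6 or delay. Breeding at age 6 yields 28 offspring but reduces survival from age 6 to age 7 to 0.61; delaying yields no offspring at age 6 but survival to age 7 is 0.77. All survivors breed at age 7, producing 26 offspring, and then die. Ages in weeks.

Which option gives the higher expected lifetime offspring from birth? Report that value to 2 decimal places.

breed at age 6: R₀ = 0.77 × (28 + 0.61 × 26) = 0.77 × 43.8600 = 33.7722
delay to age 7: R₀ = 0.77 × (0.77 × 26) = 0.77 × 20.0200 = 15.4154
Higher: breed at age 6 (33.7722).

33.77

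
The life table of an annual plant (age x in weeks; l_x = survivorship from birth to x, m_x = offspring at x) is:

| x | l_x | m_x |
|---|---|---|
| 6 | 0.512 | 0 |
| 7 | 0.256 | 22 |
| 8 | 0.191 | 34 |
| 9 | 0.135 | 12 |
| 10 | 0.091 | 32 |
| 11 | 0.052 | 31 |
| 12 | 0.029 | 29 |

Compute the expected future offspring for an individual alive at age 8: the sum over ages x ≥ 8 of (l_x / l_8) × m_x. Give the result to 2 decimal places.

70.57

l_8 = 0.191. Conditional survival from age 8 to x is l_x / l_8.
  x=8: (0.191/0.191) × 34 = 34.0000
  x=9: (0.135/0.191) × 12 = 8.4817
  x=10: (0.091/0.191) × 32 = 15.2461
  x=11: (0.052/0.191) × 31 = 8.4398
  x=12: (0.029/0.191) × 29 = 4.4031
Sum = 34.0000 + 8.4817 + 15.2461 + 8.4398 + 4.4031 = 70.5707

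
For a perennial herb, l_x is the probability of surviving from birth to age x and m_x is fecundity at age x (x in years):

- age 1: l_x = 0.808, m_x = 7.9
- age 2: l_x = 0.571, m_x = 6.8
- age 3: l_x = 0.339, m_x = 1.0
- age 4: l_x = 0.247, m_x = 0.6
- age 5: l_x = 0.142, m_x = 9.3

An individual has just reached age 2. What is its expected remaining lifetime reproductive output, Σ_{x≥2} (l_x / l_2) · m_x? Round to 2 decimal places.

9.97

l_2 = 0.571. Conditional survival from age 2 to x is l_x / l_2.
  x=2: (0.571/0.571) × 6.8 = 6.8000
  x=3: (0.339/0.571) × 1.0 = 0.5937
  x=4: (0.247/0.571) × 0.6 = 0.2595
  x=5: (0.142/0.571) × 9.3 = 2.3128
Sum = 6.8000 + 0.5937 + 0.2595 + 2.3128 = 9.9660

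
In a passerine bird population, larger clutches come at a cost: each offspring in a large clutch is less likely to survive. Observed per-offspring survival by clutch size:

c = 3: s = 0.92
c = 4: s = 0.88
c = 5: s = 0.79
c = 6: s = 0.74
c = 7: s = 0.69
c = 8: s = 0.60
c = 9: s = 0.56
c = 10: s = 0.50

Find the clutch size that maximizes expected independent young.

Expected independent young = c × s(c):
  c=3: 3 × 0.92 = 2.760
  c=4: 4 × 0.88 = 3.520
  c=5: 5 × 0.79 = 3.950
  c=6: 6 × 0.74 = 4.440
  c=7: 7 × 0.69 = 4.830
  c=8: 8 × 0.60 = 4.800
  c=9: 9 × 0.56 = 5.040
  c=10: 10 × 0.50 = 5.000
Maximum at c = 9 (5.040 independent young).

9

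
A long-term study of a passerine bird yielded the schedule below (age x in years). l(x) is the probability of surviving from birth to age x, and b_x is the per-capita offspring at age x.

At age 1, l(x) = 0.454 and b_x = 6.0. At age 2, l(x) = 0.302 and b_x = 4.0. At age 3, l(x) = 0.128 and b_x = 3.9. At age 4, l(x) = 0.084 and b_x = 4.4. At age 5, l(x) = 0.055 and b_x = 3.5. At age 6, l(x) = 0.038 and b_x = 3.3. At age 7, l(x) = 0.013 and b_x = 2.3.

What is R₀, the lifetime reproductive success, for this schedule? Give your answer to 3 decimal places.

5.149

R₀ = Σ l(x) b_x:
  age 1: 0.454 × 6.0 = 2.7240
  age 2: 0.302 × 4.0 = 1.2080
  age 3: 0.128 × 3.9 = 0.4992
  age 4: 0.084 × 4.4 = 0.3696
  age 5: 0.055 × 3.5 = 0.1925
  age 6: 0.038 × 3.3 = 0.1254
  age 7: 0.013 × 2.3 = 0.0299
R₀ = 2.7240 + 1.2080 + 0.4992 + 0.3696 + 0.1925 + 0.1254 + 0.0299 = 5.1486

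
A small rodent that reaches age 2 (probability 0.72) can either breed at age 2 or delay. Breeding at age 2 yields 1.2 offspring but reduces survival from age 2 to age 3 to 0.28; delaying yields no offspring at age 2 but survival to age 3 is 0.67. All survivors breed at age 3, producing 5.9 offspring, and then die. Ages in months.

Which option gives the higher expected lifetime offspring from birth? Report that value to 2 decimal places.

breed at age 2: R₀ = 0.72 × (1.2 + 0.28 × 5.9) = 0.72 × 2.8520 = 2.0534
delay to age 3: R₀ = 0.72 × (0.67 × 5.9) = 0.72 × 3.9530 = 2.8462
Higher: delay to age 3 (2.8462).

2.85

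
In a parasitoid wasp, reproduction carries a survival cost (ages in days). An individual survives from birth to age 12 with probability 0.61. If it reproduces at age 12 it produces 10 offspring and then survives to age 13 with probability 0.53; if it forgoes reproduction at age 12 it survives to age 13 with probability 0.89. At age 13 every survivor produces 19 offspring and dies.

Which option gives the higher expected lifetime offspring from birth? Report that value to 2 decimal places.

12.24

breed at age 12: R₀ = 0.61 × (10 + 0.53 × 19) = 0.61 × 20.0700 = 12.2427
delay to age 13: R₀ = 0.61 × (0.89 × 19) = 0.61 × 16.9100 = 10.3151
Higher: breed at age 12 (12.2427).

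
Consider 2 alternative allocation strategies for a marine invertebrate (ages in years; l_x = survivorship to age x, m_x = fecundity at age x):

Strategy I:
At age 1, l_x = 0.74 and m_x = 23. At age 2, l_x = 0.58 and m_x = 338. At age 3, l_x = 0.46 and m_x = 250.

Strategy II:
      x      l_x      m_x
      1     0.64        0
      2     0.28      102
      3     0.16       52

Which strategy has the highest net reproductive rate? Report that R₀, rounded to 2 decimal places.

328.06

Strategy I: R₀ = 0.74×23 + 0.58×338 + 0.46×250 = 328.0600
Strategy II: R₀ = 0.64×0 + 0.28×102 + 0.16×52 = 36.8800
Highest R₀: strategy I with 328.0600.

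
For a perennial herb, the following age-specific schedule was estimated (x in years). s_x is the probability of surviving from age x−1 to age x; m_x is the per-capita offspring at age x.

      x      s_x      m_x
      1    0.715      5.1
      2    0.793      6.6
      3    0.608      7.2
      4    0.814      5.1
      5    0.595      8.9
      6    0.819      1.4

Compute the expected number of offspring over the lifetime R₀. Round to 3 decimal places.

12.979

Survivorship from birth: l_x = s_1·s_2·…·s_x.
  l_1 = 0.71500
  l_2 = 0.56700
  l_3 = 0.34473
  l_4 = 0.28061
  l_5 = 0.16696
  l_6 = 0.13674
R₀ = Σ l_x m_x:
  age 1: 0.71500 × 5.1 = 3.6465
  age 2: 0.56700 × 6.6 = 3.7422
  age 3: 0.34473 × 7.2 = 2.4821
  age 4: 0.28061 × 5.1 = 1.4311
  age 5: 0.16696 × 8.9 = 1.4859
  age 6: 0.13674 × 1.4 = 0.1914
R₀ = 3.6465 + 3.7422 + 2.4821 + 1.4311 + 1.4859 + 0.1914 = 12.9792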